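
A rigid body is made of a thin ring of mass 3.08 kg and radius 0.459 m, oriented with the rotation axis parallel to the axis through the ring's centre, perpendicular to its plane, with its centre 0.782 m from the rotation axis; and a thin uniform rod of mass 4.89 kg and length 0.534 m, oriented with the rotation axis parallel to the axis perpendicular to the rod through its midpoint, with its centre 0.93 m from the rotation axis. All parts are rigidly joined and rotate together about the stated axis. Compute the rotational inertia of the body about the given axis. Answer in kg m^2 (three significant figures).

6.88

Thin ring: I_cm = MR² = (3.08)(0.459)² = 0.6489 kg m^2; centre at d = 0.782 m, so the parallel axis theorem gives I = 0.6489 + (3.08)(0.782)² = 2.5324 kg m^2.
Thin rod: I_cm = (1/12)ML² = (1/12)(4.89)(0.534)² = 0.1162 kg m^2; centre at d = 0.93 m, so the parallel axis theorem gives I = 0.1162 + (4.89)(0.93)² = 4.3456 kg m^2.
Total I = 2.5324 + 4.3456 = 6.878 kg m^2.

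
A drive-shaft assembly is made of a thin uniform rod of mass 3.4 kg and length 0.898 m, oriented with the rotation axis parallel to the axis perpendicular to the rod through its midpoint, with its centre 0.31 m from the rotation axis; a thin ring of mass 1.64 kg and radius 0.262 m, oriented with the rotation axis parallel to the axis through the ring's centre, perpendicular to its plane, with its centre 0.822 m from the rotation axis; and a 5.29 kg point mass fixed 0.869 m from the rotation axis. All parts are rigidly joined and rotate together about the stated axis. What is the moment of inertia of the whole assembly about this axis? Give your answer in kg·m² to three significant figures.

5.77

Thin rod: I_cm = (1/12)ML² = (1/12)(3.4)(0.898)² = 0.22848 kg·m²; centre at d = 0.31 m, so I = I_cm + Md² gives I = 0.22848 + (3.4)(0.31)² = 0.55522 kg·m².
Thin ring: I_cm = MR² = (1.64)(0.262)² = 0.11258 kg·m²; centre at d = 0.822 m, so I = I_cm + Md² gives I = 0.11258 + (1.64)(0.822)² = 1.2207 kg·m².
Point mass: I_cm = 0; centre at d = 0.869 m, so I = I_cm + Md² gives I = 0 + (5.29)(0.869)² = 3.9948 kg·m².
Total I = 0.55522 + 1.2207 + 3.9948 = 5.7707 kg·m².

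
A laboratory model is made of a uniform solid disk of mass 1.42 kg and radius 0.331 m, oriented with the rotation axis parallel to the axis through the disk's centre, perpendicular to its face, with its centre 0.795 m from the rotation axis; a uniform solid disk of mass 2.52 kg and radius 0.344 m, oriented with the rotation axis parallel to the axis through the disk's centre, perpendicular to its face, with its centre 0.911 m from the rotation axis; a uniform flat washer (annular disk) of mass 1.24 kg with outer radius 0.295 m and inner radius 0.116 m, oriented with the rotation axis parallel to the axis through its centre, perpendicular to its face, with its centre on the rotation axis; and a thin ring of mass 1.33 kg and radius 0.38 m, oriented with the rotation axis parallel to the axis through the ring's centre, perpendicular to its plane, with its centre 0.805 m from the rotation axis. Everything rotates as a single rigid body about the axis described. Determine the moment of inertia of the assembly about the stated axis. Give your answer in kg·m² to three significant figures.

Solid disk: I_cm = (1/2)MR² = (1/2)(1.42)(0.331)² = 0.077788 kg·m²; centre at d = 0.795 m, so I = I_cm + Md² gives I = 0.077788 + (1.42)(0.795)² = 0.97526 kg·m².
Solid disk: I_cm = (1/2)MR² = (1/2)(2.52)(0.344)² = 0.1491 kg·m²; centre at d = 0.911 m, so I = I_cm + Md² gives I = 0.1491 + (2.52)(0.911)² = 2.2405 kg·m².
Annular disk: I_cm = (1/2)M(R²+r²) = (1/2)(1.24)[(0.295)² + (0.116)²] = 0.062298 kg·m²; axis through the centre, so I = 0.062298 kg·m².
Thin ring: I_cm = MR² = (1.33)(0.38)² = 0.19205 kg·m²; centre at d = 0.805 m, so I = I_cm + Md² gives I = 0.19205 + (1.33)(0.805)² = 1.0539 kg·m².
Total I = 0.97526 + 2.2405 + 0.062298 + 1.0539 = 4.332 kg·m².

4.33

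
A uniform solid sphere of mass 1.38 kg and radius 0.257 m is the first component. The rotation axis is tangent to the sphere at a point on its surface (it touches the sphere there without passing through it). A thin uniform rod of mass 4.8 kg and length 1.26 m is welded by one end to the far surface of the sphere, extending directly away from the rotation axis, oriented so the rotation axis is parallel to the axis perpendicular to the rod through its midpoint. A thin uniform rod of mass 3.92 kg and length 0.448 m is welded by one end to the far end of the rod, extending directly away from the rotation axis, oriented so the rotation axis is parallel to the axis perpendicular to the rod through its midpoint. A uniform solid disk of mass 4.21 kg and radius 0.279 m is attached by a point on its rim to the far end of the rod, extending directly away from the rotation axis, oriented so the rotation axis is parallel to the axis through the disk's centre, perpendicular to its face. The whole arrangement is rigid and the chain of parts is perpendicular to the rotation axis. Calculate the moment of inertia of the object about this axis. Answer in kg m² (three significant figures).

49.3

Solid sphere: I_cm = (2/5)MR² = (2/5)(1.38)(0.257)² = 0.036459 kg m²; centre at d = 0.257 m, so the parallel axis theorem gives I = 0.036459 + (1.38)(0.257)² = 0.12761 kg m².
Thin rod: I_cm = (1/12)ML² = (1/12)(4.8)(1.26)² = 0.63504 kg m²; centre at d = 0.257 + 0.257 + 0.63 = 1.144 m, so the parallel axis theorem gives I = 0.63504 + (4.8)(1.144)² = 6.917 kg m².
Thin rod: I_cm = (1/12)ML² = (1/12)(3.92)(0.448)² = 0.065563 kg m²; centre at d = 0.257 + 0.257 + 0.63 + 0.63 + 0.224 = 1.998 m, so the parallel axis theorem gives I = 0.065563 + (3.92)(1.998)² = 15.714 kg m².
Solid disk: I_cm = (1/2)MR² = (1/2)(4.21)(0.279)² = 0.16386 kg m²; centre at d = 0.257 + 0.257 + 0.63 + 0.63 + 0.224 + 0.224 + 0.279 = 2.501 m, so the parallel axis theorem gives I = 0.16386 + (4.21)(2.501)² = 26.497 kg m².
Total I = 0.12761 + 6.917 + 15.714 + 26.497 = 49.256 kg m².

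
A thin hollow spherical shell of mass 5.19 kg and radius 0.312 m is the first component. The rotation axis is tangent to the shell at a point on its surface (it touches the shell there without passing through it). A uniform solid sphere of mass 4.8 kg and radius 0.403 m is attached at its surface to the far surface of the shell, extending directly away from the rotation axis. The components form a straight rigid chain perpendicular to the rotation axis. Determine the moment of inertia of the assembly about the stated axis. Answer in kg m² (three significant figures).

Spherical shell: I_cm = (2/3)MR² = (2/3)(5.19)(0.312)² = 0.33681 kg m²; centre at d = 0.312 m, so the parallel axis theorem gives I = 0.33681 + (5.19)(0.312)² = 0.84203 kg m².
Solid sphere: I_cm = (2/5)MR² = (2/5)(4.8)(0.403)² = 0.31183 kg m²; centre at d = 0.312 + 0.312 + 0.403 = 1.027 m, so the parallel axis theorem gives I = 0.31183 + (4.8)(1.027)² = 5.3745 kg m².
Total I = 0.84203 + 5.3745 = 6.2166 kg m².

6.22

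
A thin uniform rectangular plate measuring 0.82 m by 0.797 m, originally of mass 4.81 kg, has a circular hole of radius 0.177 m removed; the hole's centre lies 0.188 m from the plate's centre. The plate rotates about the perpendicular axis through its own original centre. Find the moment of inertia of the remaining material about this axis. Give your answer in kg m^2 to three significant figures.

0.487

Unpierced body about its centre: I₀ = (1/12)M(a²+b²) = (1/12)(4.81)[(0.82)² + (0.797)²] = 0.52413 kg m^2.
The removed disk has mass m = M·πr²/(ab) = (4.81)·π(0.177)²/(0.82·0.797) = 0.72438 kg (same uniform areal density).
Its moment of inertia about the rotation axis (parallel-axis theorem): I_hole = (1/2)mr² + md² = (1/2)(0.72438)(0.177)² + (0.72438)(0.188)² = 0.03695 kg m^2.
Treating the hole as negative mass, I = I₀ − I_hole = 0.52413 − 0.03695 = 0.48718 kg m^2.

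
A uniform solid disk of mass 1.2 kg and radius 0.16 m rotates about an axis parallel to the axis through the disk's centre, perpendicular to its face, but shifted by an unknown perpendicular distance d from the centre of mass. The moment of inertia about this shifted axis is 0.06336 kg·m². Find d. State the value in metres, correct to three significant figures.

About the centre-of-mass axis, I_cm = (1/2)MR² = (1/2)(1.2)(0.16)² = 0.01536 kg·m².
Parallel axis theorem: I = I_cm + Md², so Md² = 0.06336 − 0.01536 = 0.048 kg·m².
d = √(0.048 / 1.2) = 0.2 m.

0.200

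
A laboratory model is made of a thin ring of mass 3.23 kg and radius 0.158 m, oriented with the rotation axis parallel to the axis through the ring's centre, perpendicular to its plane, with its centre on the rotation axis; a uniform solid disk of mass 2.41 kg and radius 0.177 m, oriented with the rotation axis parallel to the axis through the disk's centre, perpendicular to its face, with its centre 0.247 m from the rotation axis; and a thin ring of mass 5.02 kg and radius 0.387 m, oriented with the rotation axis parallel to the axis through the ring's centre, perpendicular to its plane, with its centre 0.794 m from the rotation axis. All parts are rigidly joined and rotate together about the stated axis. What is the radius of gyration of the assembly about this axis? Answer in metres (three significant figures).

0.626

Thin ring: I_cm = MR² = (3.23)(0.158)² = 0.080634 kg m^2; axis through the centre, so I = 0.080634 kg m^2.
Solid disk: I_cm = (1/2)MR² = (1/2)(2.41)(0.177)² = 0.037751 kg m^2; centre at d = 0.247 m, so I = I_cm + Md² gives I = 0.037751 + (2.41)(0.247)² = 0.18478 kg m^2.
Thin ring: I_cm = MR² = (5.02)(0.387)² = 0.75184 kg m^2; centre at d = 0.794 m, so I = I_cm + Md² gives I = 0.75184 + (5.02)(0.794)² = 3.9166 kg m^2.
Total I = 4.182 kg m^2; total mass M = 10.66 kg.
k = √(I/M) = √(4.182/10.66) = 0.62635 m.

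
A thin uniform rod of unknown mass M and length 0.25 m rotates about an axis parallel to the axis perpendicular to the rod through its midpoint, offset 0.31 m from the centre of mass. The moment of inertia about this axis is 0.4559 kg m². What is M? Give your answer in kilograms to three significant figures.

I = I_cm + Md² = (1/12)ML² + Md² = M·[0.0833333·(0.25)² + (0.31)²] = M·0.10131.
So M = 0.4559 / 0.10131 = 4.5001 kg.

4.50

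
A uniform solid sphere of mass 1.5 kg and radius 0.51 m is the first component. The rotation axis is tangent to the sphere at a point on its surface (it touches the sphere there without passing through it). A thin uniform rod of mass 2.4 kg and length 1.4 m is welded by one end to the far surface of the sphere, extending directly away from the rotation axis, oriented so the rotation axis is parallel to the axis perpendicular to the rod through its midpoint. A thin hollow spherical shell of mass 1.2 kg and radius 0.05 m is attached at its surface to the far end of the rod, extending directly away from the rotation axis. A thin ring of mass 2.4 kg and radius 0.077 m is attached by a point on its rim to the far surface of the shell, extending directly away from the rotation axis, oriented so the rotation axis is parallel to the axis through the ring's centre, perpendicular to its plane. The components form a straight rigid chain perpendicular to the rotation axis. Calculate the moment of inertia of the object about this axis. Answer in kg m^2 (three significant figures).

Solid sphere: I_cm = (2/5)MR² = (2/5)(1.5)(0.51)² = 0.15606 kg m^2; centre at d = 0.51 m, so the parallel axis theorem gives I = 0.15606 + (1.5)(0.51)² = 0.54621 kg m^2.
Thin rod: I_cm = (1/12)ML² = (1/12)(2.4)(1.4)² = 0.392 kg m^2; centre at d = 0.51 + 0.51 + 0.7 = 1.72 m, so the parallel axis theorem gives I = 0.392 + (2.4)(1.72)² = 7.4922 kg m^2.
Spherical shell: I_cm = (2/3)MR² = (2/3)(1.2)(0.05)² = 0.002 kg m^2; centre at d = 0.51 + 0.51 + 0.7 + 0.7 + 0.05 = 2.47 m, so the parallel axis theorem gives I = 0.002 + (1.2)(2.47)² = 7.3231 kg m^2.
Thin ring: I_cm = MR² = (2.4)(0.077)² = 0.01423 kg m^2; centre at d = 0.51 + 0.51 + 0.7 + 0.7 + 0.05 + 0.05 + 0.077 = 2.597 m, so the parallel axis theorem gives I = 0.01423 + (2.4)(2.597)² = 16.201 kg m^2.
Total I = 0.54621 + 7.4922 + 7.3231 + 16.201 = 31.562 kg m^2.

31.6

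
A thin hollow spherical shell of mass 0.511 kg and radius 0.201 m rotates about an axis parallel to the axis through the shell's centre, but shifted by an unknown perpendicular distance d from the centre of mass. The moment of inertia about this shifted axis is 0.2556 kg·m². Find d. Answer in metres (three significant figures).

0.688

About the centre-of-mass axis, I_cm = (2/3)MR² = (2/3)(0.511)(0.201)² = 0.013763 kg·m².
Parallel axis theorem: I = I_cm + Md², so Md² = 0.2556 − 0.013763 = 0.24184 kg·m².
d = √(0.24184 / 0.511) = 0.68794 m.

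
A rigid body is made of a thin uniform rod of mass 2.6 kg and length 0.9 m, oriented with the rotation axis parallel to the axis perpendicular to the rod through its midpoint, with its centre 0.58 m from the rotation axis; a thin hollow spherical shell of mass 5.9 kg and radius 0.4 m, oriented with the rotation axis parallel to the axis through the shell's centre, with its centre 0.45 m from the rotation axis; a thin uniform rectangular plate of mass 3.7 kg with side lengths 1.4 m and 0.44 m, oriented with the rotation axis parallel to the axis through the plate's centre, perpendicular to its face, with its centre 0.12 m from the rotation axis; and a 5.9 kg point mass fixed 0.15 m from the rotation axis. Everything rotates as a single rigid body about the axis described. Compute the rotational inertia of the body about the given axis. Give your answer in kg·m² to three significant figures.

Thin rod: I_cm = (1/12)ML² = (1/12)(2.6)(0.9)² = 0.1755 kg·m²; centre at d = 0.58 m, so the parallel axis theorem gives I = 0.1755 + (2.6)(0.58)² = 1.0501 kg·m².
Spherical shell: I_cm = (2/3)MR² = (2/3)(5.9)(0.4)² = 0.62933 kg·m²; centre at d = 0.45 m, so the parallel axis theorem gives I = 0.62933 + (5.9)(0.45)² = 1.8241 kg·m².
Rectangular plate: I_cm = (1/12)M(a²+b²) = (1/12)(3.7)[(1.4)² + (0.44)²] = 0.66403 kg·m²; centre at d = 0.12 m, so the parallel axis theorem gives I = 0.66403 + (3.7)(0.12)² = 0.71731 kg·m².
Point mass: I_cm = 0; centre at d = 0.15 m, so the parallel axis theorem gives I = 0 + (5.9)(0.15)² = 0.13275 kg·m².
Total I = 1.0501 + 1.8241 + 0.71731 + 0.13275 = 3.7243 kg·m².

3.72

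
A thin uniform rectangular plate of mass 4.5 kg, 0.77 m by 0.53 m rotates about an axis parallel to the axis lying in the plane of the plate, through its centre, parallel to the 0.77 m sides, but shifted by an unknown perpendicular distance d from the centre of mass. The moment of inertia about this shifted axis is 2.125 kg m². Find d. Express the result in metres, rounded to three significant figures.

About the centre-of-mass axis, I_cm = (1/12)Mb² = (1/12)(4.5)(0.53)² = 0.10534 kg m².
Parallel axis theorem: I = I_cm + Md², so Md² = 2.125 − 0.10534 = 2.0197 kg m².
d = √(2.0197 / 4.5) = 0.66994 m.

0.670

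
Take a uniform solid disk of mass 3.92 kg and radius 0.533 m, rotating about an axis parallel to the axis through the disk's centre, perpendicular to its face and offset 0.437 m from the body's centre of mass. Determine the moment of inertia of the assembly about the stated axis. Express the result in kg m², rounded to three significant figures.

I_cm = (1/2)MR² = (1/2)(3.92)(0.533)² = 0.55681 kg m²; centre at d = 0.437 m, so the parallel axis theorem gives I = 0.55681 + (3.92)(0.437)² = 1.3054 kg m².

1.31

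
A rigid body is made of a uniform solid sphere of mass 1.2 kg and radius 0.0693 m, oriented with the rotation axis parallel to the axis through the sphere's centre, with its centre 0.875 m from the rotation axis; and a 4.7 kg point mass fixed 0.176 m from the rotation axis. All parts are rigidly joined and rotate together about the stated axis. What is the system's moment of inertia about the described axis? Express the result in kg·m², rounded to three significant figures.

Solid sphere: I_cm = (2/5)MR² = (2/5)(1.2)(0.0693)² = 0.0023052 kg·m²; centre at d = 0.875 m, so the parallel axis theorem gives I = 0.0023052 + (1.2)(0.875)² = 0.92106 kg·m².
Point mass: I_cm = 0; centre at d = 0.176 m, so the parallel axis theorem gives I = 0 + (4.7)(0.176)² = 0.14559 kg·m².
Total I = 0.92106 + 0.14559 = 1.0666 kg·m².

1.07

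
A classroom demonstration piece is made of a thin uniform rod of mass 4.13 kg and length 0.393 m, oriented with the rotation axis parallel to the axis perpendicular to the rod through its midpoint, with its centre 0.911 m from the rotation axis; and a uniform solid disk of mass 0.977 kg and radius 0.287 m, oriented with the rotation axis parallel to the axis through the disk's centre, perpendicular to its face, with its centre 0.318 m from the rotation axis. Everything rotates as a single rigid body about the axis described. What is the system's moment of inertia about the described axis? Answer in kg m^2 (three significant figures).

3.62

Thin rod: I_cm = (1/12)ML² = (1/12)(4.13)(0.393)² = 0.053156 kg m^2; centre at d = 0.911 m, so the parallel axis theorem gives I = 0.053156 + (4.13)(0.911)² = 3.4807 kg m^2.
Solid disk: I_cm = (1/2)MR² = (1/2)(0.977)(0.287)² = 0.040237 kg m^2; centre at d = 0.318 m, so the parallel axis theorem gives I = 0.040237 + (0.977)(0.318)² = 0.13904 kg m^2.
Total I = 3.4807 + 0.13904 = 3.6198 kg m^2.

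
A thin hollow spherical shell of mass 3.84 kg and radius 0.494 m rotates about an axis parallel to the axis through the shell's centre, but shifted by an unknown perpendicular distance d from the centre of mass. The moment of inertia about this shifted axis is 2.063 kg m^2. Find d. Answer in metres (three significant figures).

0.612

About the centre-of-mass axis, I_cm = (2/3)MR² = (2/3)(3.84)(0.494)² = 0.62473 kg m^2.
Parallel axis theorem: I = I_cm + Md², so Md² = 2.063 − 0.62473 = 1.4383 kg m^2.
d = √(1.4383 / 3.84) = 0.612 m.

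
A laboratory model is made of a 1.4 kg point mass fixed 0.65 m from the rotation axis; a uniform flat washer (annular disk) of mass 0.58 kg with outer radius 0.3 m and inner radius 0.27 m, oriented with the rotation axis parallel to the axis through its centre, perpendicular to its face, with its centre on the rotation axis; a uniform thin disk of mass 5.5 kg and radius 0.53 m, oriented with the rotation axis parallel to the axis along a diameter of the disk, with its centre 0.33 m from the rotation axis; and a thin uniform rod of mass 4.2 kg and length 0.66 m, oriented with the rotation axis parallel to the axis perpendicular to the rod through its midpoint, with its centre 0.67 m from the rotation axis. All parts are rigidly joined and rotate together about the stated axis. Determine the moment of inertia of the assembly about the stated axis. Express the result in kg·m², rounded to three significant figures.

Point mass: I_cm = 0; centre at d = 0.65 m, so the parallel axis theorem gives I = 0 + (1.4)(0.65)² = 0.5915 kg·m².
Annular disk: I_cm = (1/2)M(R²+r²) = (1/2)(0.58)[(0.3)² + (0.27)²] = 0.047241 kg·m²; axis through the centre, so I = 0.047241 kg·m².
Thin disk: I_cm = (1/4)MR² = (1/4)(5.5)(0.53)² = 0.38624 kg·m²; centre at d = 0.33 m, so the parallel axis theorem gives I = 0.38624 + (5.5)(0.33)² = 0.98519 kg·m².
Thin rod: I_cm = (1/12)ML² = (1/12)(4.2)(0.66)² = 0.15246 kg·m²; centre at d = 0.67 m, so the parallel axis theorem gives I = 0.15246 + (4.2)(0.67)² = 2.0378 kg·m².
Total I = 0.5915 + 0.047241 + 0.98519 + 2.0378 = 3.6618 kg·m².

3.66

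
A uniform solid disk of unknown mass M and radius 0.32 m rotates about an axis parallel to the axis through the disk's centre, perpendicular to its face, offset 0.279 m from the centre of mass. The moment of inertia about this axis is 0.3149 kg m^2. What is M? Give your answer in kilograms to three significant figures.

I = I_cm + Md² = (1/2)MR² + Md² = M·[0.5·(0.32)² + (0.279)²] = M·0.12904.
So M = 0.3149 / 0.12904 = 2.4403 kg.

2.44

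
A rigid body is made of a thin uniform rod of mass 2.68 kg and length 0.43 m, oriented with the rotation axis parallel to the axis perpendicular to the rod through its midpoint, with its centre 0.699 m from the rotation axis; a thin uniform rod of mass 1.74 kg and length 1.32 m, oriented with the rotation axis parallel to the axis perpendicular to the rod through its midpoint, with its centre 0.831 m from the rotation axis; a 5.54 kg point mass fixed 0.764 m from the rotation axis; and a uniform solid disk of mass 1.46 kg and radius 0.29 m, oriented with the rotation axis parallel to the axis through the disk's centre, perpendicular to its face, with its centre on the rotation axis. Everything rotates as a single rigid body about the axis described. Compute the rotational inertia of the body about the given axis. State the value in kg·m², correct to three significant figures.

6.10

Thin rod: I_cm = (1/12)ML² = (1/12)(2.68)(0.43)² = 0.041294 kg·m²; centre at d = 0.699 m, so I = I_cm + Md² gives I = 0.041294 + (2.68)(0.699)² = 1.3507 kg·m².
Thin rod: I_cm = (1/12)ML² = (1/12)(1.74)(1.32)² = 0.25265 kg·m²; centre at d = 0.831 m, so I = I_cm + Md² gives I = 0.25265 + (1.74)(0.831)² = 1.4542 kg·m².
Point mass: I_cm = 0; centre at d = 0.764 m, so I = I_cm + Md² gives I = 0 + (5.54)(0.764)² = 3.2337 kg·m².
Solid disk: I_cm = (1/2)MR² = (1/2)(1.46)(0.29)² = 0.061393 kg·m²; axis through the centre, so I = 0.061393 kg·m².
Total I = 1.3507 + 1.4542 + 3.2337 + 0.061393 = 6.1 kg·m².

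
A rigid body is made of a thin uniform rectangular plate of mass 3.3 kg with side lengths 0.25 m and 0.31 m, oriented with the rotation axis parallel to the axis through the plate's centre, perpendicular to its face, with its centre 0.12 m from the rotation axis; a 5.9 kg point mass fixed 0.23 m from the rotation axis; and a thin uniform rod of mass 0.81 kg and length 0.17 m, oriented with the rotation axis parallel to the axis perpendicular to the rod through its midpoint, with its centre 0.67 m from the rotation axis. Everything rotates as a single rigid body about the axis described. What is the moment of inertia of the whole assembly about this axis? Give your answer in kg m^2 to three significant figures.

Rectangular plate: I_cm = (1/12)M(a²+b²) = (1/12)(3.3)[(0.25)² + (0.31)²] = 0.043615 kg m^2; centre at d = 0.12 m, so I = I_cm + Md² gives I = 0.043615 + (3.3)(0.12)² = 0.091135 kg m^2.
Point mass: I_cm = 0; centre at d = 0.23 m, so I = I_cm + Md² gives I = 0 + (5.9)(0.23)² = 0.31211 kg m^2.
Thin rod: I_cm = (1/12)ML² = (1/12)(0.81)(0.17)² = 0.0019508 kg m^2; centre at d = 0.67 m, so I = I_cm + Md² gives I = 0.0019508 + (0.81)(0.67)² = 0.36556 kg m^2.
Total I = 0.091135 + 0.31211 + 0.36556 = 0.7688 kg m^2.

0.769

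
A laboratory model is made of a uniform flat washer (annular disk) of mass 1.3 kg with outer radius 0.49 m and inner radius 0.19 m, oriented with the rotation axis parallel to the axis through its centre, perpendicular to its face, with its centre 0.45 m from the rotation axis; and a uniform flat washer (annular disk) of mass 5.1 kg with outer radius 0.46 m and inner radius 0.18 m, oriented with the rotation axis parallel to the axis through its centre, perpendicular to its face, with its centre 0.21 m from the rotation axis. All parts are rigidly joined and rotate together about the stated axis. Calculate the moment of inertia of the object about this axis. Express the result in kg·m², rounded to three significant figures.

1.29

Annular disk: I_cm = (1/2)M(R²+r²) = (1/2)(1.3)[(0.49)² + (0.19)²] = 0.17953 kg·m²; centre at d = 0.45 m, so the parallel axis theorem gives I = 0.17953 + (1.3)(0.45)² = 0.44278 kg·m².
Annular disk: I_cm = (1/2)M(R²+r²) = (1/2)(5.1)[(0.46)² + (0.18)²] = 0.6222 kg·m²; centre at d = 0.21 m, so the parallel axis theorem gives I = 0.6222 + (5.1)(0.21)² = 0.84711 kg·m².
Total I = 0.44278 + 0.84711 = 1.2899 kg·m².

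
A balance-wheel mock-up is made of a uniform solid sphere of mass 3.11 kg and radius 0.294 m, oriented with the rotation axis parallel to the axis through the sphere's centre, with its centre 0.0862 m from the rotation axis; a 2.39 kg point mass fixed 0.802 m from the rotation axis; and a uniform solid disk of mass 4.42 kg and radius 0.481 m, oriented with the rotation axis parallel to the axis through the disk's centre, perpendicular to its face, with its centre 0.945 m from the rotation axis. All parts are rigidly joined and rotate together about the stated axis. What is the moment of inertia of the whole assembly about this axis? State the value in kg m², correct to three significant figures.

Solid sphere: I_cm = (2/5)MR² = (2/5)(3.11)(0.294)² = 0.10753 kg m²; centre at d = 0.0862 m, so the parallel axis theorem gives I = 0.10753 + (3.11)(0.0862)² = 0.13064 kg m².
Point mass: I_cm = 0; centre at d = 0.802 m, so the parallel axis theorem gives I = 0 + (2.39)(0.802)² = 1.5373 kg m².
Solid disk: I_cm = (1/2)MR² = (1/2)(4.42)(0.481)² = 0.51131 kg m²; centre at d = 0.945 m, so the parallel axis theorem gives I = 0.51131 + (4.42)(0.945)² = 4.4585 kg m².
Total I = 0.13064 + 1.5373 + 4.4585 = 6.1264 kg m².

6.13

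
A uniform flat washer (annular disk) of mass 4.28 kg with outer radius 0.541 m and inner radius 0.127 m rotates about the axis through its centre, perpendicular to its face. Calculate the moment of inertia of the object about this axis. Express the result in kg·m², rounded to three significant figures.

I_cm = (1/2)M(R²+r²) = (1/2)(4.28)[(0.541)² + (0.127)²] = 0.66085 kg·m²; axis through the centre, so I = 0.66085 kg·m².

0.661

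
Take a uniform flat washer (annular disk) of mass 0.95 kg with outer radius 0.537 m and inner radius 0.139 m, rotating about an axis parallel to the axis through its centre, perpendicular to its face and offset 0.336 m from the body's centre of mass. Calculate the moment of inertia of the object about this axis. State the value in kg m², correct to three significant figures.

0.253

I_cm = (1/2)M(R²+r²) = (1/2)(0.95)[(0.537)² + (0.139)²] = 0.14615 kg m²; centre at d = 0.336 m, so I = I_cm + Md² gives I = 0.14615 + (0.95)(0.336)² = 0.2534 kg m².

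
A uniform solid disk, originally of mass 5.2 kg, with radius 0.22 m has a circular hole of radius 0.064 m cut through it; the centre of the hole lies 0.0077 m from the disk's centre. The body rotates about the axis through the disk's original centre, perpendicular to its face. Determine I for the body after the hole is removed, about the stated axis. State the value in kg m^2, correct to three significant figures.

Unpierced body about its centre: I₀ = (1/2)MR² = (1/2)(5.2)(0.22)² = 0.12584 kg m^2.
The removed disk has mass m = M·(r/R)² = (5.2)(0.064/0.22)² = 0.44007 kg (same uniform areal density).
Its moment of inertia about the rotation axis (parallel-axis theorem): I_hole = (1/2)mr² + md² = (1/2)(0.44007)(0.064)² + (0.44007)(0.0077)² = 0.00092735 kg m^2.
Treating the hole as negative mass, I = I₀ − I_hole = 0.12584 − 0.00092735 = 0.12491 kg m^2.

0.125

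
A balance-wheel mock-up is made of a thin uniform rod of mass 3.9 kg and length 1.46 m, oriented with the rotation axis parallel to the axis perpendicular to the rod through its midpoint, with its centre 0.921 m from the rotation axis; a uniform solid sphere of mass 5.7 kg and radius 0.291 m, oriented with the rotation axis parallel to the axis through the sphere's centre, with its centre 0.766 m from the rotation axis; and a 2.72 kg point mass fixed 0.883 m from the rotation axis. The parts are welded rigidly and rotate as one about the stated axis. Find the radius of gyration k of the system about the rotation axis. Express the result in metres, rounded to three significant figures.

Thin rod: I_cm = (1/12)ML² = (1/12)(3.9)(1.46)² = 0.69277 kg m^2; centre at d = 0.921 m, so the parallel axis theorem gives I = 0.69277 + (3.9)(0.921)² = 4.0009 kg m^2.
Solid sphere: I_cm = (2/5)MR² = (2/5)(5.7)(0.291)² = 0.19307 kg m^2; centre at d = 0.766 m, so the parallel axis theorem gives I = 0.19307 + (5.7)(0.766)² = 3.5376 kg m^2.
Point mass: I_cm = 0; centre at d = 0.883 m, so the parallel axis theorem gives I = 0 + (2.72)(0.883)² = 2.1208 kg m^2.
Total I = 9.6592 kg m^2; total mass M = 12.32 kg.
k = √(I/M) = √(9.6592/12.32) = 0.88545 m.

0.885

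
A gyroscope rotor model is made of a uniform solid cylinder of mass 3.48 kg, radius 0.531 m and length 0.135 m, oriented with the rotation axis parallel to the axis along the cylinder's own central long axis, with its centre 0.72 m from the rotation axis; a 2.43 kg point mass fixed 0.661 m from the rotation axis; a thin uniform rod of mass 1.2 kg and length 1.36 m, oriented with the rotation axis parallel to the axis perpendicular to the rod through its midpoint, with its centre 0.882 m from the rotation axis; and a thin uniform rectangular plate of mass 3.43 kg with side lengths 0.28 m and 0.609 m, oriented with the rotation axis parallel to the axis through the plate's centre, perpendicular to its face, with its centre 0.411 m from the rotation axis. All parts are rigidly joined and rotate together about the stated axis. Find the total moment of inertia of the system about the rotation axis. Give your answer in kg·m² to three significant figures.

Solid cylinder: I_cm = (1/2)MR² = (1/2)(3.48)(0.531)² = 0.49061 kg·m²; centre at d = 0.72 m, so I = I_cm + Md² gives I = 0.49061 + (3.48)(0.72)² = 2.2946 kg·m².
Point mass: I_cm = 0; centre at d = 0.661 m, so I = I_cm + Md² gives I = 0 + (2.43)(0.661)² = 1.0617 kg·m².
Thin rod: I_cm = (1/12)ML² = (1/12)(1.2)(1.36)² = 0.18496 kg·m²; centre at d = 0.882 m, so I = I_cm + Md² gives I = 0.18496 + (1.2)(0.882)² = 1.1185 kg·m².
Rectangular plate: I_cm = (1/12)M(a²+b²) = (1/12)(3.43)[(0.28)² + (0.609)²] = 0.12842 kg·m²; centre at d = 0.411 m, so I = I_cm + Md² gives I = 0.12842 + (3.43)(0.411)² = 0.70782 kg·m².
Total I = 2.2946 + 1.0617 + 1.1185 + 0.70782 = 5.1826 kg·m².

5.18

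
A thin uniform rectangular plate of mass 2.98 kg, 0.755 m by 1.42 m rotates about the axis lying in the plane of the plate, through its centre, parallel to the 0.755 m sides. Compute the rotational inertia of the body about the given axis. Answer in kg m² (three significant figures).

0.501

I_cm = (1/12)Mb² = (1/12)(2.98)(1.42)² = 0.50074 kg m²; axis through the centre, so I = 0.50074 kg m².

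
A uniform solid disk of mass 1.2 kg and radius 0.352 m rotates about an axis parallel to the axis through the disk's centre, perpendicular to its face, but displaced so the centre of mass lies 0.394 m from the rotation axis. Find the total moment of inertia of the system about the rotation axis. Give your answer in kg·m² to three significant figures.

I_cm = (1/2)MR² = (1/2)(1.2)(0.352)² = 0.074342 kg·m²; centre at d = 0.394 m, so the parallel axis theorem gives I = 0.074342 + (1.2)(0.394)² = 0.26063 kg·m².

0.261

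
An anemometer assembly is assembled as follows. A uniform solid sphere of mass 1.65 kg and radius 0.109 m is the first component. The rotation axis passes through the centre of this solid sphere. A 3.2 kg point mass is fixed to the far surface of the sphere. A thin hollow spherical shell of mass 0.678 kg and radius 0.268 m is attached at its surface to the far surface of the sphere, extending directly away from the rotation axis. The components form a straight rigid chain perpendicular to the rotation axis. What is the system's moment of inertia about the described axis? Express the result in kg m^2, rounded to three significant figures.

Solid sphere: I_cm = (2/5)MR² = (2/5)(1.65)(0.109)² = 0.0078415 kg m^2; axis through the centre, so I = 0.0078415 kg m^2.
Point mass: I_cm = 0; centre at d = 0.109 m, so I = I_cm + Md² gives I = 0 + (3.2)(0.109)² = 0.038019 kg m^2.
Spherical shell: I_cm = (2/3)MR² = (2/3)(0.678)(0.268)² = 0.032464 kg m^2; centre at d = 0.109 + 0.268 = 0.377 m, so I = I_cm + Md² gives I = 0.032464 + (0.678)(0.377)² = 0.12883 kg m^2.
Total I = 0.0078415 + 0.038019 + 0.12883 = 0.17469 kg m^2.

0.175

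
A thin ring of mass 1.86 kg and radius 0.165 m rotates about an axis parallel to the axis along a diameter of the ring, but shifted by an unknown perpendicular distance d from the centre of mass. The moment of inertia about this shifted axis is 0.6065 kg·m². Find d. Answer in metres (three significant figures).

About the centre-of-mass axis, I_cm = (1/2)MR² = (1/2)(1.86)(0.165)² = 0.025319 kg·m².
Parallel axis theorem: I = I_cm + Md², so Md² = 0.6065 − 0.025319 = 0.58118 kg·m².
d = √(0.58118 / 1.86) = 0.55898 m.

0.559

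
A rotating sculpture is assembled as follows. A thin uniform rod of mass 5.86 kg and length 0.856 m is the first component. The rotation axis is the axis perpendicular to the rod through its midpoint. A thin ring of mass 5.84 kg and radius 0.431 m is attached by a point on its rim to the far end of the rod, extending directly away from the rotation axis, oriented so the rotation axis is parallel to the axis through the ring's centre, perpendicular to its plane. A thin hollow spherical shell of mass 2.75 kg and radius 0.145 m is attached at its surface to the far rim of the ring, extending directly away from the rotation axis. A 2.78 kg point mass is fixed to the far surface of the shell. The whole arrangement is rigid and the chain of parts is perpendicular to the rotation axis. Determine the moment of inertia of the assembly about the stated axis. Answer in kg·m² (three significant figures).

18.4

Thin rod: I_cm = (1/12)ML² = (1/12)(5.86)(0.856)² = 0.35782 kg·m²; axis through the centre, so I = 0.35782 kg·m².
Thin ring: I_cm = MR² = (5.84)(0.431)² = 1.0848 kg·m²; centre at d = 0.428 + 0.431 = 0.859 m, so I = I_cm + Md² gives I = 1.0848 + (5.84)(0.859)² = 5.3941 kg·m².
Spherical shell: I_cm = (2/3)MR² = (2/3)(2.75)(0.145)² = 0.038546 kg·m²; centre at d = 0.428 + 0.431 + 0.431 + 0.145 = 1.435 m, so I = I_cm + Md² gives I = 0.038546 + (2.75)(1.435)² = 5.7014 kg·m².
Point mass: I_cm = 0; centre at d = 0.428 + 0.431 + 0.431 + 0.145 + 0.145 = 1.58 m, so I = I_cm + Md² gives I = 0 + (2.78)(1.58)² = 6.94 kg·m².
Total I = 0.35782 + 5.3941 + 5.7014 + 6.94 = 18.393 kg·m².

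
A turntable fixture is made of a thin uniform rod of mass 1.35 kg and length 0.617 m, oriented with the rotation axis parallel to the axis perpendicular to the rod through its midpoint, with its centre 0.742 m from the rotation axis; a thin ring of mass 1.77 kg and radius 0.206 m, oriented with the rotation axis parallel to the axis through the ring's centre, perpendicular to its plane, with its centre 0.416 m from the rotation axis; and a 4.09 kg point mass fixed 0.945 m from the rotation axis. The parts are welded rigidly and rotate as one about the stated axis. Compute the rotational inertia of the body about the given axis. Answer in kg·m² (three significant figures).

4.82

Thin rod: I_cm = (1/12)ML² = (1/12)(1.35)(0.617)² = 0.042828 kg·m²; centre at d = 0.742 m, so I = I_cm + Md² gives I = 0.042828 + (1.35)(0.742)² = 0.78609 kg·m².
Thin ring: I_cm = MR² = (1.77)(0.206)² = 0.075112 kg·m²; centre at d = 0.416 m, so I = I_cm + Md² gives I = 0.075112 + (1.77)(0.416)² = 0.38142 kg·m².
Point mass: I_cm = 0; centre at d = 0.945 m, so I = I_cm + Md² gives I = 0 + (4.09)(0.945)² = 3.6525 kg·m².
Total I = 0.78609 + 0.38142 + 3.6525 = 4.82 kg·m².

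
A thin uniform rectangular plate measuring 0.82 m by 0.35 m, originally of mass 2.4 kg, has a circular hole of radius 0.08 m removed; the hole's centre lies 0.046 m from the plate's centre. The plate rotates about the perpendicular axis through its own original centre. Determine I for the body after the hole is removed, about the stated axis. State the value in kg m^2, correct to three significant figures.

0.158

Unpierced body about its centre: I₀ = (1/12)M(a²+b²) = (1/12)(2.4)[(0.82)² + (0.35)²] = 0.15898 kg m^2.
The removed disk has mass m = M·πr²/(ab) = (2.4)·π(0.08)²/(0.82·0.35) = 0.16814 kg (same uniform areal density).
Its moment of inertia about the rotation axis (parallel-axis theorem): I_hole = (1/2)mr² + md² = (1/2)(0.16814)(0.08)² + (0.16814)(0.046)² = 0.00089381 kg m^2.
Treating the hole as negative mass, I = I₀ − I_hole = 0.15898 − 0.00089381 = 0.15809 kg m^2.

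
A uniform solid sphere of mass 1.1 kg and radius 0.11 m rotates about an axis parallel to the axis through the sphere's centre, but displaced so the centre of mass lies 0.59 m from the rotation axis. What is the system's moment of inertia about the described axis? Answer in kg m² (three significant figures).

0.388

I_cm = (2/5)MR² = (2/5)(1.1)(0.11)² = 0.005324 kg m²; centre at d = 0.59 m, so I = I_cm + Md² gives I = 0.005324 + (1.1)(0.59)² = 0.38823 kg m².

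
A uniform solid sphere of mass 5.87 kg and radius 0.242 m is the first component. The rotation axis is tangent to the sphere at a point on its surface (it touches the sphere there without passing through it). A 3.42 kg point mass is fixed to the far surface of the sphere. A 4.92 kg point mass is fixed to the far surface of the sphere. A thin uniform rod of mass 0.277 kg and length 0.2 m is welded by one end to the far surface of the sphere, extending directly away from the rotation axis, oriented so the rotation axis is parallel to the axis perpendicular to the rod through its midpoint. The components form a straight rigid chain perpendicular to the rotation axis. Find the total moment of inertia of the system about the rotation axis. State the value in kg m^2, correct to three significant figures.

2.53

Solid sphere: I_cm = (2/5)MR² = (2/5)(5.87)(0.242)² = 0.13751 kg m^2; centre at d = 0.242 m, so I = I_cm + Md² gives I = 0.13751 + (5.87)(0.242)² = 0.48128 kg m^2.
Point mass: I_cm = 0; centre at d = 0.242 + 0.242 = 0.484 m, so I = I_cm + Md² gives I = 0 + (3.42)(0.484)² = 0.80116 kg m^2.
Point mass: I_cm = 0; centre at d = 0.242 + 0.242 = 0.484 m, so I = I_cm + Md² gives I = 0 + (4.92)(0.484)² = 1.1525 kg m^2.
Thin rod: I_cm = (1/12)ML² = (1/12)(0.277)(0.2)² = 0.00092333 kg m^2; centre at d = 0.242 + 0.242 + 0.1 = 0.584 m, so I = I_cm + Md² gives I = 0.00092333 + (0.277)(0.584)² = 0.095396 kg m^2.
Total I = 0.48128 + 0.80116 + 1.1525 + 0.095396 = 2.5304 kg m^2.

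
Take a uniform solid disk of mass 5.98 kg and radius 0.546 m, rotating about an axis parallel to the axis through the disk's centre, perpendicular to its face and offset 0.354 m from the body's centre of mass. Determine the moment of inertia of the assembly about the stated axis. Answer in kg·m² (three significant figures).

I_cm = (1/2)MR² = (1/2)(5.98)(0.546)² = 0.89137 kg·m²; centre at d = 0.354 m, so the parallel axis theorem gives I = 0.89137 + (5.98)(0.354)² = 1.6408 kg·m².

1.64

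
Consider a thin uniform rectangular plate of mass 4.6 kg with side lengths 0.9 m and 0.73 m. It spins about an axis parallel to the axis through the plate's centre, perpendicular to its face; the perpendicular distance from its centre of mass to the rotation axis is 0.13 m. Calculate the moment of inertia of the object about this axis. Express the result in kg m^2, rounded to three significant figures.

I_cm = (1/12)M(a²+b²) = (1/12)(4.6)[(0.9)² + (0.73)²] = 0.51478 kg m^2; centre at d = 0.13 m, so the parallel axis theorem gives I = 0.51478 + (4.6)(0.13)² = 0.59252 kg m^2.

0.593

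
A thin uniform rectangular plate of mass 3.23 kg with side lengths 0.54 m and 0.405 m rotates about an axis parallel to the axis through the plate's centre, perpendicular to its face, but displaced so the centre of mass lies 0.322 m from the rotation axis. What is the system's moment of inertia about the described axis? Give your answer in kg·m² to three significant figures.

0.458

I_cm = (1/12)M(a²+b²) = (1/12)(3.23)[(0.54)² + (0.405)²] = 0.12264 kg·m²; centre at d = 0.322 m, so I = I_cm + Md² gives I = 0.12264 + (3.23)(0.322)² = 0.45754 kg·m².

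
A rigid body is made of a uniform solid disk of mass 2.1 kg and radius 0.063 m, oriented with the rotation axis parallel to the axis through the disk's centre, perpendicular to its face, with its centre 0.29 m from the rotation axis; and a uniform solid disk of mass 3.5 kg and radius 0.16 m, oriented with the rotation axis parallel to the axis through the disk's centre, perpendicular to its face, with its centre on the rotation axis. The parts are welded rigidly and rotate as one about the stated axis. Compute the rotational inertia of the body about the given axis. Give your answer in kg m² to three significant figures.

0.226

Solid disk: I_cm = (1/2)MR² = (1/2)(2.1)(0.063)² = 0.0041675 kg m²; centre at d = 0.29 m, so the parallel axis theorem gives I = 0.0041675 + (2.1)(0.29)² = 0.18078 kg m².
Solid disk: I_cm = (1/2)MR² = (1/2)(3.5)(0.16)² = 0.0448 kg m²; axis through the centre, so I = 0.0448 kg m².
Total I = 0.18078 + 0.0448 = 0.22558 kg m².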